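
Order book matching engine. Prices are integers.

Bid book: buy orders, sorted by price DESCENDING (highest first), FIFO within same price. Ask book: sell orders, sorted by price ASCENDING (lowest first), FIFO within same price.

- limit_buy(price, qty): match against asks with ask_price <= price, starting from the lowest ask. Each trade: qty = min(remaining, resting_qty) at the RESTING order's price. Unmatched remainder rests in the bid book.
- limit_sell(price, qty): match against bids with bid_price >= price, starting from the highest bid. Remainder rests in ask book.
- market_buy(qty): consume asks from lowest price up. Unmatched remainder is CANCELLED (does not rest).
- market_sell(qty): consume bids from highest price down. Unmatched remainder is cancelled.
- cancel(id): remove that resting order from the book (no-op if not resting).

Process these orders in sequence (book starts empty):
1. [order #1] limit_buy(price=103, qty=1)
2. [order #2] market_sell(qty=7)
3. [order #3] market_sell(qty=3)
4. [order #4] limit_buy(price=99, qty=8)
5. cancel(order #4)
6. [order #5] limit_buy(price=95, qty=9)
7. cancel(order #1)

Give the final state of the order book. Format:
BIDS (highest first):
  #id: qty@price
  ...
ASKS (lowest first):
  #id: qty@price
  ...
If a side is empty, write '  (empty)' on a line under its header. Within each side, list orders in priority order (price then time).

After op 1 [order #1] limit_buy(price=103, qty=1): fills=none; bids=[#1:1@103] asks=[-]
After op 2 [order #2] market_sell(qty=7): fills=#1x#2:1@103; bids=[-] asks=[-]
After op 3 [order #3] market_sell(qty=3): fills=none; bids=[-] asks=[-]
After op 4 [order #4] limit_buy(price=99, qty=8): fills=none; bids=[#4:8@99] asks=[-]
After op 5 cancel(order #4): fills=none; bids=[-] asks=[-]
After op 6 [order #5] limit_buy(price=95, qty=9): fills=none; bids=[#5:9@95] asks=[-]
After op 7 cancel(order #1): fills=none; bids=[#5:9@95] asks=[-]

Answer: BIDS (highest first):
  #5: 9@95
ASKS (lowest first):
  (empty)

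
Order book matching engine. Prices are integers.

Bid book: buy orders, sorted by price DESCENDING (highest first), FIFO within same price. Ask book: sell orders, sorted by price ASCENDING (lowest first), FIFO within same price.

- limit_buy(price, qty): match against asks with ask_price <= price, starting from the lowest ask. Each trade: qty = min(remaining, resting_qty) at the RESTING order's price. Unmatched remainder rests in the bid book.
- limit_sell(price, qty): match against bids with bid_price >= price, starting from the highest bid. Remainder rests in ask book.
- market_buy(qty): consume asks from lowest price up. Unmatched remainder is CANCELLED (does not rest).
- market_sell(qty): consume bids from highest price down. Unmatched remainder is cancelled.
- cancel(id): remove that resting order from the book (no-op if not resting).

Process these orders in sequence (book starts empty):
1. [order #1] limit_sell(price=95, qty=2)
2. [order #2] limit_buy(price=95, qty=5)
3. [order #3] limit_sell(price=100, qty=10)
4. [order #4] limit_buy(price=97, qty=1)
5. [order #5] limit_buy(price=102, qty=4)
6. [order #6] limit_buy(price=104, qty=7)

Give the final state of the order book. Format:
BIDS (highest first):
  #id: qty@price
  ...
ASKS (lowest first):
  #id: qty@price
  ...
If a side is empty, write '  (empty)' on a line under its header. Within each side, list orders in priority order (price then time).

After op 1 [order #1] limit_sell(price=95, qty=2): fills=none; bids=[-] asks=[#1:2@95]
After op 2 [order #2] limit_buy(price=95, qty=5): fills=#2x#1:2@95; bids=[#2:3@95] asks=[-]
After op 3 [order #3] limit_sell(price=100, qty=10): fills=none; bids=[#2:3@95] asks=[#3:10@100]
After op 4 [order #4] limit_buy(price=97, qty=1): fills=none; bids=[#4:1@97 #2:3@95] asks=[#3:10@100]
After op 5 [order #5] limit_buy(price=102, qty=4): fills=#5x#3:4@100; bids=[#4:1@97 #2:3@95] asks=[#3:6@100]
After op 6 [order #6] limit_buy(price=104, qty=7): fills=#6x#3:6@100; bids=[#6:1@104 #4:1@97 #2:3@95] asks=[-]

Answer: BIDS (highest first):
  #6: 1@104
  #4: 1@97
  #2: 3@95
ASKS (lowest first):
  (empty)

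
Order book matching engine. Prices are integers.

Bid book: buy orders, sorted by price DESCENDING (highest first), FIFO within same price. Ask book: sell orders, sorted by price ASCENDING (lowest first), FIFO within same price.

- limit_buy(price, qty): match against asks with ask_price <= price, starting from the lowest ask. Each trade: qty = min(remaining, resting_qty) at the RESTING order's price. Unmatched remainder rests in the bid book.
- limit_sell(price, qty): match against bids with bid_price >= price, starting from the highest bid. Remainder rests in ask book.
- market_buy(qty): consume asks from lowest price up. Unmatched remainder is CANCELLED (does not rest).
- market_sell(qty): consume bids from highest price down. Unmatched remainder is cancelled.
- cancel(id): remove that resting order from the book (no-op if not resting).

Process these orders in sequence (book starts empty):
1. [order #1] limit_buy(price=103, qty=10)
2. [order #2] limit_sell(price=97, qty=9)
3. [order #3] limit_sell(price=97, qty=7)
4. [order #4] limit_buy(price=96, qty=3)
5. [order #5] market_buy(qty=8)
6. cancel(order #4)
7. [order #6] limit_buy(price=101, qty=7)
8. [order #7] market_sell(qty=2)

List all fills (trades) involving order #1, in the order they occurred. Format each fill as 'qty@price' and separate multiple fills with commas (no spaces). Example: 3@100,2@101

Answer: 9@103,1@103

Derivation:
After op 1 [order #1] limit_buy(price=103, qty=10): fills=none; bids=[#1:10@103] asks=[-]
After op 2 [order #2] limit_sell(price=97, qty=9): fills=#1x#2:9@103; bids=[#1:1@103] asks=[-]
After op 3 [order #3] limit_sell(price=97, qty=7): fills=#1x#3:1@103; bids=[-] asks=[#3:6@97]
After op 4 [order #4] limit_buy(price=96, qty=3): fills=none; bids=[#4:3@96] asks=[#3:6@97]
After op 5 [order #5] market_buy(qty=8): fills=#5x#3:6@97; bids=[#4:3@96] asks=[-]
After op 6 cancel(order #4): fills=none; bids=[-] asks=[-]
After op 7 [order #6] limit_buy(price=101, qty=7): fills=none; bids=[#6:7@101] asks=[-]
After op 8 [order #7] market_sell(qty=2): fills=#6x#7:2@101; bids=[#6:5@101] asks=[-]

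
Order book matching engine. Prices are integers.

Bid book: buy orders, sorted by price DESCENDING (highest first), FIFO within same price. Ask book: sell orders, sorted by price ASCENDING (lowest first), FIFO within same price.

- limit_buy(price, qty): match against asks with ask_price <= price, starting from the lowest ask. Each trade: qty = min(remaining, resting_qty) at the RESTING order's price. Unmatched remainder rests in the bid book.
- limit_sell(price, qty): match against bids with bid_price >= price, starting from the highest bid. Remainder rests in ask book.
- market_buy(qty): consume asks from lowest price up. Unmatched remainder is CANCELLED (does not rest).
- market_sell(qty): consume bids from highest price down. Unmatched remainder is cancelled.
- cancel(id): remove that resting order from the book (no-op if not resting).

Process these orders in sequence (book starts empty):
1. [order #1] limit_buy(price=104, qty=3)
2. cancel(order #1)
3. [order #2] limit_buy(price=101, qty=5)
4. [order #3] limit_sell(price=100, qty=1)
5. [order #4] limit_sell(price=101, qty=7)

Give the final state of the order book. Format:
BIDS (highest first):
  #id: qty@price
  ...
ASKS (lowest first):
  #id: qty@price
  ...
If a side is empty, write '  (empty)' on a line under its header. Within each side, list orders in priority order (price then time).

Answer: BIDS (highest first):
  (empty)
ASKS (lowest first):
  #4: 3@101

Derivation:
After op 1 [order #1] limit_buy(price=104, qty=3): fills=none; bids=[#1:3@104] asks=[-]
After op 2 cancel(order #1): fills=none; bids=[-] asks=[-]
After op 3 [order #2] limit_buy(price=101, qty=5): fills=none; bids=[#2:5@101] asks=[-]
After op 4 [order #3] limit_sell(price=100, qty=1): fills=#2x#3:1@101; bids=[#2:4@101] asks=[-]
After op 5 [order #4] limit_sell(price=101, qty=7): fills=#2x#4:4@101; bids=[-] asks=[#4:3@101]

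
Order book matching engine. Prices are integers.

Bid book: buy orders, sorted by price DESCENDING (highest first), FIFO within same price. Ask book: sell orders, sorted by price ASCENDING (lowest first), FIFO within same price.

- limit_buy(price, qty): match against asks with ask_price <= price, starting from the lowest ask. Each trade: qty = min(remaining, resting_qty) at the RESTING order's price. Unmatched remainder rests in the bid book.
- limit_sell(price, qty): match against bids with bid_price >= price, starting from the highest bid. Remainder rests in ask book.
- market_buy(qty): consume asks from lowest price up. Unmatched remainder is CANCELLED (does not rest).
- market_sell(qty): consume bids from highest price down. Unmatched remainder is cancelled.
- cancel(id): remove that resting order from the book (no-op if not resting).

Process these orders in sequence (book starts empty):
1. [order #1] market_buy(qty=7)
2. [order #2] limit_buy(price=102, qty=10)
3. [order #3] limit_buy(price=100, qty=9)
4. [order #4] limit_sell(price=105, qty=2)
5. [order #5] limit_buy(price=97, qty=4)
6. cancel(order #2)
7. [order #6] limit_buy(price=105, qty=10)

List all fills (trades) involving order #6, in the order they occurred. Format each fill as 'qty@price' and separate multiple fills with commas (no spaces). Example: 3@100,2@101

After op 1 [order #1] market_buy(qty=7): fills=none; bids=[-] asks=[-]
After op 2 [order #2] limit_buy(price=102, qty=10): fills=none; bids=[#2:10@102] asks=[-]
After op 3 [order #3] limit_buy(price=100, qty=9): fills=none; bids=[#2:10@102 #3:9@100] asks=[-]
After op 4 [order #4] limit_sell(price=105, qty=2): fills=none; bids=[#2:10@102 #3:9@100] asks=[#4:2@105]
After op 5 [order #5] limit_buy(price=97, qty=4): fills=none; bids=[#2:10@102 #3:9@100 #5:4@97] asks=[#4:2@105]
After op 6 cancel(order #2): fills=none; bids=[#3:9@100 #5:4@97] asks=[#4:2@105]
After op 7 [order #6] limit_buy(price=105, qty=10): fills=#6x#4:2@105; bids=[#6:8@105 #3:9@100 #5:4@97] asks=[-]

Answer: 2@105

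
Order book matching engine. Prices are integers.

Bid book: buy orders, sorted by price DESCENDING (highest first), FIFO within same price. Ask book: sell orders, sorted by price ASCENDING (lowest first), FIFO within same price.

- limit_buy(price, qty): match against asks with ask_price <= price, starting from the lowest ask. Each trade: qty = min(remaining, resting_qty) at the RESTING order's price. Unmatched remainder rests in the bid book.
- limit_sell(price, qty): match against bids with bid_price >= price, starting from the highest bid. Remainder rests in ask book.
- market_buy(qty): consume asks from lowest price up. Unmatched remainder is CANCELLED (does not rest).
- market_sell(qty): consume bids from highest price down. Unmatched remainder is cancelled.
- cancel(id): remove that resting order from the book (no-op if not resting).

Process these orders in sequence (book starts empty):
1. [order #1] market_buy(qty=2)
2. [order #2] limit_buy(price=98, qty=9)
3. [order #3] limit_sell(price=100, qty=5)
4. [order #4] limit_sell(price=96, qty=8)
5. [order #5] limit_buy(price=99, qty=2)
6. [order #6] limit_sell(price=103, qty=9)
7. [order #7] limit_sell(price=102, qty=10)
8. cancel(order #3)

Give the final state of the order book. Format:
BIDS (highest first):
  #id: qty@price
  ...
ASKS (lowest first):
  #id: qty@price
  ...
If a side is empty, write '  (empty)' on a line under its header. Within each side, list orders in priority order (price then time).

Answer: BIDS (highest first):
  #5: 2@99
  #2: 1@98
ASKS (lowest first):
  #7: 10@102
  #6: 9@103

Derivation:
After op 1 [order #1] market_buy(qty=2): fills=none; bids=[-] asks=[-]
After op 2 [order #2] limit_buy(price=98, qty=9): fills=none; bids=[#2:9@98] asks=[-]
After op 3 [order #3] limit_sell(price=100, qty=5): fills=none; bids=[#2:9@98] asks=[#3:5@100]
After op 4 [order #4] limit_sell(price=96, qty=8): fills=#2x#4:8@98; bids=[#2:1@98] asks=[#3:5@100]
After op 5 [order #5] limit_buy(price=99, qty=2): fills=none; bids=[#5:2@99 #2:1@98] asks=[#3:5@100]
After op 6 [order #6] limit_sell(price=103, qty=9): fills=none; bids=[#5:2@99 #2:1@98] asks=[#3:5@100 #6:9@103]
After op 7 [order #7] limit_sell(price=102, qty=10): fills=none; bids=[#5:2@99 #2:1@98] asks=[#3:5@100 #7:10@102 #6:9@103]
After op 8 cancel(order #3): fills=none; bids=[#5:2@99 #2:1@98] asks=[#7:10@102 #6:9@103]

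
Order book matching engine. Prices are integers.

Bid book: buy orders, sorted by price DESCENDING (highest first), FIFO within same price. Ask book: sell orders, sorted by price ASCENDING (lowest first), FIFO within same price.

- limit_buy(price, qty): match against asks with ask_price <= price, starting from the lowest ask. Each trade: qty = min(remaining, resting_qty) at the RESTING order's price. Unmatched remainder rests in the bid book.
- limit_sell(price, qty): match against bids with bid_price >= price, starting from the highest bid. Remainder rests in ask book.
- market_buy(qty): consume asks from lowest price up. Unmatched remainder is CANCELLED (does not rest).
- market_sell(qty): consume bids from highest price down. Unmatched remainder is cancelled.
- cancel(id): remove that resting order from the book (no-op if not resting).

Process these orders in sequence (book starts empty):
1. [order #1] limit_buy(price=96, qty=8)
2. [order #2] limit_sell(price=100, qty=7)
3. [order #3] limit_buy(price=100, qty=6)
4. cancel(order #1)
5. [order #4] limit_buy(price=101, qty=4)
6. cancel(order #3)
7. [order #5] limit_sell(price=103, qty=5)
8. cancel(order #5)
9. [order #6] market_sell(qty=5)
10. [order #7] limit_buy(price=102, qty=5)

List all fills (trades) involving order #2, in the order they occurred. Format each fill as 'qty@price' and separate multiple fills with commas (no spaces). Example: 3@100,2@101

Answer: 6@100,1@100

Derivation:
After op 1 [order #1] limit_buy(price=96, qty=8): fills=none; bids=[#1:8@96] asks=[-]
After op 2 [order #2] limit_sell(price=100, qty=7): fills=none; bids=[#1:8@96] asks=[#2:7@100]
After op 3 [order #3] limit_buy(price=100, qty=6): fills=#3x#2:6@100; bids=[#1:8@96] asks=[#2:1@100]
After op 4 cancel(order #1): fills=none; bids=[-] asks=[#2:1@100]
After op 5 [order #4] limit_buy(price=101, qty=4): fills=#4x#2:1@100; bids=[#4:3@101] asks=[-]
After op 6 cancel(order #3): fills=none; bids=[#4:3@101] asks=[-]
After op 7 [order #5] limit_sell(price=103, qty=5): fills=none; bids=[#4:3@101] asks=[#5:5@103]
After op 8 cancel(order #5): fills=none; bids=[#4:3@101] asks=[-]
After op 9 [order #6] market_sell(qty=5): fills=#4x#6:3@101; bids=[-] asks=[-]
After op 10 [order #7] limit_buy(price=102, qty=5): fills=none; bids=[#7:5@102] asks=[-]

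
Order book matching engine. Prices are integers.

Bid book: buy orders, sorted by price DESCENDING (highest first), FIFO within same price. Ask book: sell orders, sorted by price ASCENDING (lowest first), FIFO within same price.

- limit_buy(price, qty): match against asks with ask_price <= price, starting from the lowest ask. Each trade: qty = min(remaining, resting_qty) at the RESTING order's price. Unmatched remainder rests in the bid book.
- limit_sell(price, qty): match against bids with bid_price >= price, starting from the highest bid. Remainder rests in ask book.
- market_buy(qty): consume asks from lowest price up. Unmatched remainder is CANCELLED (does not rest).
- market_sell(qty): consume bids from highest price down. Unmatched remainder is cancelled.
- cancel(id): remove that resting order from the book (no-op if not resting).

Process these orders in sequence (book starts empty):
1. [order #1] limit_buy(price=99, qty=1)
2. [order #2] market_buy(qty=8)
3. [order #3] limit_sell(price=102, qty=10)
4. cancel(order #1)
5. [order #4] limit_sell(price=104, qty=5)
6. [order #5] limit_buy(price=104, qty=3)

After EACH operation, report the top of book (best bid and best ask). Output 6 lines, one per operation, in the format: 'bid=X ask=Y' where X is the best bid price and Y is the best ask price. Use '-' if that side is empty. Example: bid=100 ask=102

After op 1 [order #1] limit_buy(price=99, qty=1): fills=none; bids=[#1:1@99] asks=[-]
After op 2 [order #2] market_buy(qty=8): fills=none; bids=[#1:1@99] asks=[-]
After op 3 [order #3] limit_sell(price=102, qty=10): fills=none; bids=[#1:1@99] asks=[#3:10@102]
After op 4 cancel(order #1): fills=none; bids=[-] asks=[#3:10@102]
After op 5 [order #4] limit_sell(price=104, qty=5): fills=none; bids=[-] asks=[#3:10@102 #4:5@104]
After op 6 [order #5] limit_buy(price=104, qty=3): fills=#5x#3:3@102; bids=[-] asks=[#3:7@102 #4:5@104]

Answer: bid=99 ask=-
bid=99 ask=-
bid=99 ask=102
bid=- ask=102
bid=- ask=102
bid=- ask=102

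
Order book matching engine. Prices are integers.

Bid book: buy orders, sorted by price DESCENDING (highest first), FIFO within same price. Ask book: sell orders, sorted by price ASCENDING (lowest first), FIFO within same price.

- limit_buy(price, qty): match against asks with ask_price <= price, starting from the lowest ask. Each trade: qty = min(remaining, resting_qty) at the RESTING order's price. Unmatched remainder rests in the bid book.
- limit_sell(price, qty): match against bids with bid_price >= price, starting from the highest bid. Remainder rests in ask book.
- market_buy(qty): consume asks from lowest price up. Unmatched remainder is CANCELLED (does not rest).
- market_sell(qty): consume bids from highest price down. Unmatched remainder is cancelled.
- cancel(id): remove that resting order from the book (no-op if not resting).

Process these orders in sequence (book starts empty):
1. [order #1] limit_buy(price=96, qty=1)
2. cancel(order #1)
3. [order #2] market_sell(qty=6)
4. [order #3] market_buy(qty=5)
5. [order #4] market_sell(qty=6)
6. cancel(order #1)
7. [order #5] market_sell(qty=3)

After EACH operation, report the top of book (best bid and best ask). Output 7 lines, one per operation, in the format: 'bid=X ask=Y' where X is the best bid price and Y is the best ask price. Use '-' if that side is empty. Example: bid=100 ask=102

Answer: bid=96 ask=-
bid=- ask=-
bid=- ask=-
bid=- ask=-
bid=- ask=-
bid=- ask=-
bid=- ask=-

Derivation:
After op 1 [order #1] limit_buy(price=96, qty=1): fills=none; bids=[#1:1@96] asks=[-]
After op 2 cancel(order #1): fills=none; bids=[-] asks=[-]
After op 3 [order #2] market_sell(qty=6): fills=none; bids=[-] asks=[-]
After op 4 [order #3] market_buy(qty=5): fills=none; bids=[-] asks=[-]
After op 5 [order #4] market_sell(qty=6): fills=none; bids=[-] asks=[-]
After op 6 cancel(order #1): fills=none; bids=[-] asks=[-]
After op 7 [order #5] market_sell(qty=3): fills=none; bids=[-] asks=[-]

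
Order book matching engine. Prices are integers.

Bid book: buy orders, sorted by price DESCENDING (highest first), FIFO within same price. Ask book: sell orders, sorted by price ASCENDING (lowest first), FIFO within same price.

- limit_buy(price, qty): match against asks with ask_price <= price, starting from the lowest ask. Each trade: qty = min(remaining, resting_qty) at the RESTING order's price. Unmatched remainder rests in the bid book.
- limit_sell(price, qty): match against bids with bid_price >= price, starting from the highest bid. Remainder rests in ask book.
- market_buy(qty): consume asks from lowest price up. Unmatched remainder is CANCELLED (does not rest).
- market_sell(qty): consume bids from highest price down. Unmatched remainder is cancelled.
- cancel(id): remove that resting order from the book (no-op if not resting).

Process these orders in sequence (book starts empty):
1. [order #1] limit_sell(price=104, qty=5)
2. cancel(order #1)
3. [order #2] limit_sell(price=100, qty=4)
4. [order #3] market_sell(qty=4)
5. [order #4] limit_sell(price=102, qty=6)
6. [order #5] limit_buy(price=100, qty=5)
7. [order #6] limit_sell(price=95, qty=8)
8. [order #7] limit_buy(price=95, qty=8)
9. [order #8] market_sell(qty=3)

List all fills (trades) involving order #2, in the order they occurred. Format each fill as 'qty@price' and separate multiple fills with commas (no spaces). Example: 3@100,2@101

Answer: 4@100

Derivation:
After op 1 [order #1] limit_sell(price=104, qty=5): fills=none; bids=[-] asks=[#1:5@104]
After op 2 cancel(order #1): fills=none; bids=[-] asks=[-]
After op 3 [order #2] limit_sell(price=100, qty=4): fills=none; bids=[-] asks=[#2:4@100]
After op 4 [order #3] market_sell(qty=4): fills=none; bids=[-] asks=[#2:4@100]
After op 5 [order #4] limit_sell(price=102, qty=6): fills=none; bids=[-] asks=[#2:4@100 #4:6@102]
After op 6 [order #5] limit_buy(price=100, qty=5): fills=#5x#2:4@100; bids=[#5:1@100] asks=[#4:6@102]
After op 7 [order #6] limit_sell(price=95, qty=8): fills=#5x#6:1@100; bids=[-] asks=[#6:7@95 #4:6@102]
After op 8 [order #7] limit_buy(price=95, qty=8): fills=#7x#6:7@95; bids=[#7:1@95] asks=[#4:6@102]
After op 9 [order #8] market_sell(qty=3): fills=#7x#8:1@95; bids=[-] asks=[#4:6@102]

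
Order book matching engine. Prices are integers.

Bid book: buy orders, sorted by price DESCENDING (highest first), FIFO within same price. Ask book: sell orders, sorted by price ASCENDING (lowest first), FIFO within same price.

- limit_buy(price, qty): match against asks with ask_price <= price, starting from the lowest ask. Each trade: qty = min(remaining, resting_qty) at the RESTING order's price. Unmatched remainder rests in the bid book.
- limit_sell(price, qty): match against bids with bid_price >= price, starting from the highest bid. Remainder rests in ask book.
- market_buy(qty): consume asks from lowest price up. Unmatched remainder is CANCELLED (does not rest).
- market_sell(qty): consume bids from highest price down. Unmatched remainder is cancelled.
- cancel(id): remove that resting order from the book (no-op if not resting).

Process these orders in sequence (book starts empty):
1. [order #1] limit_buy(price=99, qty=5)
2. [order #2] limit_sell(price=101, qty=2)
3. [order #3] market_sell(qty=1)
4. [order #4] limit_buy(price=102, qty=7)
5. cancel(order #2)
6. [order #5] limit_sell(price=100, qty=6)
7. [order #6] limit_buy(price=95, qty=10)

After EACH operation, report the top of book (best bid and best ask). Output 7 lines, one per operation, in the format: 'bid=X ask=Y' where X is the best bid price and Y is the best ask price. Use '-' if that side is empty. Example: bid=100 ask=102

Answer: bid=99 ask=-
bid=99 ask=101
bid=99 ask=101
bid=102 ask=-
bid=102 ask=-
bid=99 ask=100
bid=99 ask=100

Derivation:
After op 1 [order #1] limit_buy(price=99, qty=5): fills=none; bids=[#1:5@99] asks=[-]
After op 2 [order #2] limit_sell(price=101, qty=2): fills=none; bids=[#1:5@99] asks=[#2:2@101]
After op 3 [order #3] market_sell(qty=1): fills=#1x#3:1@99; bids=[#1:4@99] asks=[#2:2@101]
After op 4 [order #4] limit_buy(price=102, qty=7): fills=#4x#2:2@101; bids=[#4:5@102 #1:4@99] asks=[-]
After op 5 cancel(order #2): fills=none; bids=[#4:5@102 #1:4@99] asks=[-]
After op 6 [order #5] limit_sell(price=100, qty=6): fills=#4x#5:5@102; bids=[#1:4@99] asks=[#5:1@100]
After op 7 [order #6] limit_buy(price=95, qty=10): fills=none; bids=[#1:4@99 #6:10@95] asks=[#5:1@100]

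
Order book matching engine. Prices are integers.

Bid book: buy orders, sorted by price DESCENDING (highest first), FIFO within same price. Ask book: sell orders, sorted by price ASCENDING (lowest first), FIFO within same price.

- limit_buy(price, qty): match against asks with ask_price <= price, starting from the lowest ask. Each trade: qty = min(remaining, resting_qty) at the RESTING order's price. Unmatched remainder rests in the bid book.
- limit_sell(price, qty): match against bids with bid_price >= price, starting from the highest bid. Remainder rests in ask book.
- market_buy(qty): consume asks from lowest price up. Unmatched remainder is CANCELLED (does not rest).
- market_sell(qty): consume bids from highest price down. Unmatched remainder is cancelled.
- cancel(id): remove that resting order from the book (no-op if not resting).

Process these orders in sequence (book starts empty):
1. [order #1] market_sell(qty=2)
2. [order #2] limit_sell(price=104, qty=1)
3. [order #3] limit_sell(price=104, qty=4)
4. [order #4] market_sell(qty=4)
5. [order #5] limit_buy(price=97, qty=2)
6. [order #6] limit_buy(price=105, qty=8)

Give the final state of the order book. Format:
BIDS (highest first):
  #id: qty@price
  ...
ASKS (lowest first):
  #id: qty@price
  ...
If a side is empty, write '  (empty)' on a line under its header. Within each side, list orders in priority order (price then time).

Answer: BIDS (highest first):
  #6: 3@105
  #5: 2@97
ASKS (lowest first):
  (empty)

Derivation:
After op 1 [order #1] market_sell(qty=2): fills=none; bids=[-] asks=[-]
After op 2 [order #2] limit_sell(price=104, qty=1): fills=none; bids=[-] asks=[#2:1@104]
After op 3 [order #3] limit_sell(price=104, qty=4): fills=none; bids=[-] asks=[#2:1@104 #3:4@104]
After op 4 [order #4] market_sell(qty=4): fills=none; bids=[-] asks=[#2:1@104 #3:4@104]
After op 5 [order #5] limit_buy(price=97, qty=2): fills=none; bids=[#5:2@97] asks=[#2:1@104 #3:4@104]
After op 6 [order #6] limit_buy(price=105, qty=8): fills=#6x#2:1@104 #6x#3:4@104; bids=[#6:3@105 #5:2@97] asks=[-]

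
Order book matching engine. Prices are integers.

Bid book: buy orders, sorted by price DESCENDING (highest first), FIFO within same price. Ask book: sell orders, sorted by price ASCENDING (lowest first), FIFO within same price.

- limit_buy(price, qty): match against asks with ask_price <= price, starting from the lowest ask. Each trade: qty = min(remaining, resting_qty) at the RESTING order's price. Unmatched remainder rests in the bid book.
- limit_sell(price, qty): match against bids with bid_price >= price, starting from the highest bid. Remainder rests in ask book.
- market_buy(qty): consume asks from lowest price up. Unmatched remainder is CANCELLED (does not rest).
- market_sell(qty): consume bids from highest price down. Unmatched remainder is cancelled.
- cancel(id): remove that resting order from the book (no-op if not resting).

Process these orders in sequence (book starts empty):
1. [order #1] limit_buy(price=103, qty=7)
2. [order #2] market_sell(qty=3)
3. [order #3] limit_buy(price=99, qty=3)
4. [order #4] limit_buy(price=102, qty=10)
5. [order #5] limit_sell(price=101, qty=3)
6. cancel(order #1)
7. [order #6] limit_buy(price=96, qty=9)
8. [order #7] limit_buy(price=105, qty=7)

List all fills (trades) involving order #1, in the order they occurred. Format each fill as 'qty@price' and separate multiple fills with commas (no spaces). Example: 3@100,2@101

After op 1 [order #1] limit_buy(price=103, qty=7): fills=none; bids=[#1:7@103] asks=[-]
After op 2 [order #2] market_sell(qty=3): fills=#1x#2:3@103; bids=[#1:4@103] asks=[-]
After op 3 [order #3] limit_buy(price=99, qty=3): fills=none; bids=[#1:4@103 #3:3@99] asks=[-]
After op 4 [order #4] limit_buy(price=102, qty=10): fills=none; bids=[#1:4@103 #4:10@102 #3:3@99] asks=[-]
After op 5 [order #5] limit_sell(price=101, qty=3): fills=#1x#5:3@103; bids=[#1:1@103 #4:10@102 #3:3@99] asks=[-]
After op 6 cancel(order #1): fills=none; bids=[#4:10@102 #3:3@99] asks=[-]
After op 7 [order #6] limit_buy(price=96, qty=9): fills=none; bids=[#4:10@102 #3:3@99 #6:9@96] asks=[-]
After op 8 [order #7] limit_buy(price=105, qty=7): fills=none; bids=[#7:7@105 #4:10@102 #3:3@99 #6:9@96] asks=[-]

Answer: 3@103,3@103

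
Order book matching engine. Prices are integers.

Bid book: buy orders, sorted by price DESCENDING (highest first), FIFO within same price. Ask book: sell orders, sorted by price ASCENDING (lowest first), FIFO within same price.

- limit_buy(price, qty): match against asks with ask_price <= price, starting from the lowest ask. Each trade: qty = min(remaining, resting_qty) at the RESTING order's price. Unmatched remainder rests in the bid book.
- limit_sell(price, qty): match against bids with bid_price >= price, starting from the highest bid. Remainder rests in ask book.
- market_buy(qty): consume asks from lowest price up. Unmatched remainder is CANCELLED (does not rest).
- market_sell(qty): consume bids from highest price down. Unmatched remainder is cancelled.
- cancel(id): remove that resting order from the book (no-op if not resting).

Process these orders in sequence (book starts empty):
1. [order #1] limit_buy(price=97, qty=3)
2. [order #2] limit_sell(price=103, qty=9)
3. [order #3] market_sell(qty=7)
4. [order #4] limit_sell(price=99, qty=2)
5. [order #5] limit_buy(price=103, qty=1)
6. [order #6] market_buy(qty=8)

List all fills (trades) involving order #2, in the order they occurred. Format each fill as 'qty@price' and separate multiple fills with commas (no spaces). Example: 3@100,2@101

Answer: 7@103

Derivation:
After op 1 [order #1] limit_buy(price=97, qty=3): fills=none; bids=[#1:3@97] asks=[-]
After op 2 [order #2] limit_sell(price=103, qty=9): fills=none; bids=[#1:3@97] asks=[#2:9@103]
After op 3 [order #3] market_sell(qty=7): fills=#1x#3:3@97; bids=[-] asks=[#2:9@103]
After op 4 [order #4] limit_sell(price=99, qty=2): fills=none; bids=[-] asks=[#4:2@99 #2:9@103]
After op 5 [order #5] limit_buy(price=103, qty=1): fills=#5x#4:1@99; bids=[-] asks=[#4:1@99 #2:9@103]
After op 6 [order #6] market_buy(qty=8): fills=#6x#4:1@99 #6x#2:7@103; bids=[-] asks=[#2:2@103]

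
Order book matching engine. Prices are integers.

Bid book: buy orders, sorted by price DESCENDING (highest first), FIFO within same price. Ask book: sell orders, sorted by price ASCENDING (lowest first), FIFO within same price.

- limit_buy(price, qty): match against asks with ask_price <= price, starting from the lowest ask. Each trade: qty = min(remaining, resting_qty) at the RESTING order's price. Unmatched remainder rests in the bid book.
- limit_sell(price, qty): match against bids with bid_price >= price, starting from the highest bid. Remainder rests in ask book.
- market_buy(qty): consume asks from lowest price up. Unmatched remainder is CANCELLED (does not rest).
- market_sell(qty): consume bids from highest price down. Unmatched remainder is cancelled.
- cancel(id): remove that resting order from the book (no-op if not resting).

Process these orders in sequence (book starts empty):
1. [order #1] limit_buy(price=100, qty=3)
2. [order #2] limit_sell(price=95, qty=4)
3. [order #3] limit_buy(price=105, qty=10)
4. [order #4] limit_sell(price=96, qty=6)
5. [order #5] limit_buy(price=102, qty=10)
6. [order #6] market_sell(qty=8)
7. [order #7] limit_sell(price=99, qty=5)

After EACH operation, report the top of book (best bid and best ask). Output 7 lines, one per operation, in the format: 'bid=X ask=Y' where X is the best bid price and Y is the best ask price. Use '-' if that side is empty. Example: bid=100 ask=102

Answer: bid=100 ask=-
bid=- ask=95
bid=105 ask=-
bid=105 ask=-
bid=105 ask=-
bid=102 ask=-
bid=- ask=-

Derivation:
After op 1 [order #1] limit_buy(price=100, qty=3): fills=none; bids=[#1:3@100] asks=[-]
After op 2 [order #2] limit_sell(price=95, qty=4): fills=#1x#2:3@100; bids=[-] asks=[#2:1@95]
After op 3 [order #3] limit_buy(price=105, qty=10): fills=#3x#2:1@95; bids=[#3:9@105] asks=[-]
After op 4 [order #4] limit_sell(price=96, qty=6): fills=#3x#4:6@105; bids=[#3:3@105] asks=[-]
After op 5 [order #5] limit_buy(price=102, qty=10): fills=none; bids=[#3:3@105 #5:10@102] asks=[-]
After op 6 [order #6] market_sell(qty=8): fills=#3x#6:3@105 #5x#6:5@102; bids=[#5:5@102] asks=[-]
After op 7 [order #7] limit_sell(price=99, qty=5): fills=#5x#7:5@102; bids=[-] asks=[-]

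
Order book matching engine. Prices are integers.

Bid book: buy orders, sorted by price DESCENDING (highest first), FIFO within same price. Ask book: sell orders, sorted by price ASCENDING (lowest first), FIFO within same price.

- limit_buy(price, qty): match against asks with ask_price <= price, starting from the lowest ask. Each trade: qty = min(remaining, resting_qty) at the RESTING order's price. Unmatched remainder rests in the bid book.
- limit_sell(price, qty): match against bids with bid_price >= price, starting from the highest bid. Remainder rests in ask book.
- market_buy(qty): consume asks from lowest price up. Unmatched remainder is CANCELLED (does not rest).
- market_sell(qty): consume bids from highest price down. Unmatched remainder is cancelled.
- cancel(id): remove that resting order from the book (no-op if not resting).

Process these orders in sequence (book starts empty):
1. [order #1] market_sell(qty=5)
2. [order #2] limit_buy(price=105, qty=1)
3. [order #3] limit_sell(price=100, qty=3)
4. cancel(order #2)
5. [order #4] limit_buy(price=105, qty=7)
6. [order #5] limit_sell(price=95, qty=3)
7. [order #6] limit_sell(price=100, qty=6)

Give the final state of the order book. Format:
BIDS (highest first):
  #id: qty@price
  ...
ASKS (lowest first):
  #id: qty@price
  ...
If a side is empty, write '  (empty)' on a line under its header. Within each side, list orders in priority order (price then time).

After op 1 [order #1] market_sell(qty=5): fills=none; bids=[-] asks=[-]
After op 2 [order #2] limit_buy(price=105, qty=1): fills=none; bids=[#2:1@105] asks=[-]
After op 3 [order #3] limit_sell(price=100, qty=3): fills=#2x#3:1@105; bids=[-] asks=[#3:2@100]
After op 4 cancel(order #2): fills=none; bids=[-] asks=[#3:2@100]
After op 5 [order #4] limit_buy(price=105, qty=7): fills=#4x#3:2@100; bids=[#4:5@105] asks=[-]
After op 6 [order #5] limit_sell(price=95, qty=3): fills=#4x#5:3@105; bids=[#4:2@105] asks=[-]
After op 7 [order #6] limit_sell(price=100, qty=6): fills=#4x#6:2@105; bids=[-] asks=[#6:4@100]

Answer: BIDS (highest first):
  (empty)
ASKS (lowest first):
  #6: 4@100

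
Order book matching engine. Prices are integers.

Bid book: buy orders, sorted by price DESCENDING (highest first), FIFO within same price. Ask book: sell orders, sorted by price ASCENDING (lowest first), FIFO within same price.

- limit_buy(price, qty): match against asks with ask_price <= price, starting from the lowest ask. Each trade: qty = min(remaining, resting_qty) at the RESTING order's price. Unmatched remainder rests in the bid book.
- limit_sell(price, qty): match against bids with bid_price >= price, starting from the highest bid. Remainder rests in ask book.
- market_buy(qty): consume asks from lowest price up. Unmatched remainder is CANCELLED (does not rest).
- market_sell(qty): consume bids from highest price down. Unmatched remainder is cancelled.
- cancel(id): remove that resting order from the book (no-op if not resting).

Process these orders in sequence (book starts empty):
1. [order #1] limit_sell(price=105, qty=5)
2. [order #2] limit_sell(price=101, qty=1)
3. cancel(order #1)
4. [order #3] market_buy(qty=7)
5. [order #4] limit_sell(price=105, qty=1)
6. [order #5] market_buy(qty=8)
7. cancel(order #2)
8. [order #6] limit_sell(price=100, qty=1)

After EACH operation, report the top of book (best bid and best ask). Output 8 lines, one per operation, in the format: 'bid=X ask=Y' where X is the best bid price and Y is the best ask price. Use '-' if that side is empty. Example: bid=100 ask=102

After op 1 [order #1] limit_sell(price=105, qty=5): fills=none; bids=[-] asks=[#1:5@105]
After op 2 [order #2] limit_sell(price=101, qty=1): fills=none; bids=[-] asks=[#2:1@101 #1:5@105]
After op 3 cancel(order #1): fills=none; bids=[-] asks=[#2:1@101]
After op 4 [order #3] market_buy(qty=7): fills=#3x#2:1@101; bids=[-] asks=[-]
After op 5 [order #4] limit_sell(price=105, qty=1): fills=none; bids=[-] asks=[#4:1@105]
After op 6 [order #5] market_buy(qty=8): fills=#5x#4:1@105; bids=[-] asks=[-]
After op 7 cancel(order #2): fills=none; bids=[-] asks=[-]
After op 8 [order #6] limit_sell(price=100, qty=1): fills=none; bids=[-] asks=[#6:1@100]

Answer: bid=- ask=105
bid=- ask=101
bid=- ask=101
bid=- ask=-
bid=- ask=105
bid=- ask=-
bid=- ask=-
bid=- ask=100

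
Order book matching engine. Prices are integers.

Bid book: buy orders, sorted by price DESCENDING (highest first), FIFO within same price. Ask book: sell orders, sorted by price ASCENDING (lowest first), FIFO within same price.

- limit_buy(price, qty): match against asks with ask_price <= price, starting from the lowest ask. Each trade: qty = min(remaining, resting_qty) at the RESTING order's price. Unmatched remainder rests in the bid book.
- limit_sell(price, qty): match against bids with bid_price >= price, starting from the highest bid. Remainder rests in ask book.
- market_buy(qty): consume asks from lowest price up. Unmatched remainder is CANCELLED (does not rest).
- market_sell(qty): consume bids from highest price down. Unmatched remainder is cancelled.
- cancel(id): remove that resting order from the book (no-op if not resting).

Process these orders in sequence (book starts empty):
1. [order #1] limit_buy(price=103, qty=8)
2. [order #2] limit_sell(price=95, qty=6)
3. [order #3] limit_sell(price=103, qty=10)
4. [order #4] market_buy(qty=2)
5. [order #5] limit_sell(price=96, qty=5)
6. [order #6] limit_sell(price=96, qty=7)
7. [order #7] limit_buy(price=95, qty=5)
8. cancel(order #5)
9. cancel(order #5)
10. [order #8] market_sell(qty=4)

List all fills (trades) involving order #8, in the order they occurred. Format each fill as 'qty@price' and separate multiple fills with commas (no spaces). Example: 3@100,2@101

Answer: 4@95

Derivation:
After op 1 [order #1] limit_buy(price=103, qty=8): fills=none; bids=[#1:8@103] asks=[-]
After op 2 [order #2] limit_sell(price=95, qty=6): fills=#1x#2:6@103; bids=[#1:2@103] asks=[-]
After op 3 [order #3] limit_sell(price=103, qty=10): fills=#1x#3:2@103; bids=[-] asks=[#3:8@103]
After op 4 [order #4] market_buy(qty=2): fills=#4x#3:2@103; bids=[-] asks=[#3:6@103]
After op 5 [order #5] limit_sell(price=96, qty=5): fills=none; bids=[-] asks=[#5:5@96 #3:6@103]
After op 6 [order #6] limit_sell(price=96, qty=7): fills=none; bids=[-] asks=[#5:5@96 #6:7@96 #3:6@103]
After op 7 [order #7] limit_buy(price=95, qty=5): fills=none; bids=[#7:5@95] asks=[#5:5@96 #6:7@96 #3:6@103]
After op 8 cancel(order #5): fills=none; bids=[#7:5@95] asks=[#6:7@96 #3:6@103]
After op 9 cancel(order #5): fills=none; bids=[#7:5@95] asks=[#6:7@96 #3:6@103]
After op 10 [order #8] market_sell(qty=4): fills=#7x#8:4@95; bids=[#7:1@95] asks=[#6:7@96 #3:6@103]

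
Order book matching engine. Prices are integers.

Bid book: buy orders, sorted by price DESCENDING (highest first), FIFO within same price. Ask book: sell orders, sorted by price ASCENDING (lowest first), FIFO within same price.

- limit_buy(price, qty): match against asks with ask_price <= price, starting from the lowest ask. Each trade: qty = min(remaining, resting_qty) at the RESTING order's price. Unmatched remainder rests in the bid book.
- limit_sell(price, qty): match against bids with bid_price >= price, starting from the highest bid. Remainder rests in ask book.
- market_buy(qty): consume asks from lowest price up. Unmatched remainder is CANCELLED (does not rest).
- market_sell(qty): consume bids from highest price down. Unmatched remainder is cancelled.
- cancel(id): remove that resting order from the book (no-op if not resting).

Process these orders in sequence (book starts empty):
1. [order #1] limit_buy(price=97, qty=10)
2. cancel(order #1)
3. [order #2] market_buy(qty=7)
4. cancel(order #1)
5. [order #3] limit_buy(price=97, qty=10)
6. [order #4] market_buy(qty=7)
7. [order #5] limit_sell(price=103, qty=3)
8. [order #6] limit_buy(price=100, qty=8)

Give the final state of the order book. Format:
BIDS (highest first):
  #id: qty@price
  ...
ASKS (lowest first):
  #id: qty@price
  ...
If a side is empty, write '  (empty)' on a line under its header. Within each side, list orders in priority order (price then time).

Answer: BIDS (highest first):
  #6: 8@100
  #3: 10@97
ASKS (lowest first):
  #5: 3@103

Derivation:
After op 1 [order #1] limit_buy(price=97, qty=10): fills=none; bids=[#1:10@97] asks=[-]
After op 2 cancel(order #1): fills=none; bids=[-] asks=[-]
After op 3 [order #2] market_buy(qty=7): fills=none; bids=[-] asks=[-]
After op 4 cancel(order #1): fills=none; bids=[-] asks=[-]
After op 5 [order #3] limit_buy(price=97, qty=10): fills=none; bids=[#3:10@97] asks=[-]
After op 6 [order #4] market_buy(qty=7): fills=none; bids=[#3:10@97] asks=[-]
After op 7 [order #5] limit_sell(price=103, qty=3): fills=none; bids=[#3:10@97] asks=[#5:3@103]
After op 8 [order #6] limit_buy(price=100, qty=8): fills=none; bids=[#6:8@100 #3:10@97] asks=[#5:3@103]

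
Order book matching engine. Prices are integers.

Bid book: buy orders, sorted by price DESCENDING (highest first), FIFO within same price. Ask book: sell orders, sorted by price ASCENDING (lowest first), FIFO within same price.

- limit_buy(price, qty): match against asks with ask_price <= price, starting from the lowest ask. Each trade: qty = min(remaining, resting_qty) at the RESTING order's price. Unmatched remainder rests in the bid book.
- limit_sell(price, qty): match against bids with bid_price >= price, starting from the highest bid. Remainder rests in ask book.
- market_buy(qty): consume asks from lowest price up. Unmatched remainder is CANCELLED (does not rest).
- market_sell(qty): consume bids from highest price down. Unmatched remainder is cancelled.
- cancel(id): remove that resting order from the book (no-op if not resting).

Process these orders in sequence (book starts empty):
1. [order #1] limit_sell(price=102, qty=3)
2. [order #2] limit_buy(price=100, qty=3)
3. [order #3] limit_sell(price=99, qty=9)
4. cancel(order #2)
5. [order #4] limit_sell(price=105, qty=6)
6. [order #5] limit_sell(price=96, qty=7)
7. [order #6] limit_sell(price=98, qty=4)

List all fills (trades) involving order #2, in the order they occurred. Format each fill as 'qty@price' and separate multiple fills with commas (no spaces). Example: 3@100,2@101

After op 1 [order #1] limit_sell(price=102, qty=3): fills=none; bids=[-] asks=[#1:3@102]
After op 2 [order #2] limit_buy(price=100, qty=3): fills=none; bids=[#2:3@100] asks=[#1:3@102]
After op 3 [order #3] limit_sell(price=99, qty=9): fills=#2x#3:3@100; bids=[-] asks=[#3:6@99 #1:3@102]
After op 4 cancel(order #2): fills=none; bids=[-] asks=[#3:6@99 #1:3@102]
After op 5 [order #4] limit_sell(price=105, qty=6): fills=none; bids=[-] asks=[#3:6@99 #1:3@102 #4:6@105]
After op 6 [order #5] limit_sell(price=96, qty=7): fills=none; bids=[-] asks=[#5:7@96 #3:6@99 #1:3@102 #4:6@105]
After op 7 [order #6] limit_sell(price=98, qty=4): fills=none; bids=[-] asks=[#5:7@96 #6:4@98 #3:6@99 #1:3@102 #4:6@105]

Answer: 3@100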